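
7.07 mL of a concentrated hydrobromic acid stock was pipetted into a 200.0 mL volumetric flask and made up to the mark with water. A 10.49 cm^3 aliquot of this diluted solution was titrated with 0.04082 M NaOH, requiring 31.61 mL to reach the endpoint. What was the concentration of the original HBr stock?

n(NaOH) = 0.04082 x 0.03161 = 0.001290 mol.
n(HBr) in the aliquot = 0.001290 mol.
[diluted HBr] = 0.001290 / 0.01049 = 0.1230 M.
Dilution factor = 200.0/7.070 = 28.29, so [stock] = 0.1230 x 28.29 = 3.48 M.

3.48 M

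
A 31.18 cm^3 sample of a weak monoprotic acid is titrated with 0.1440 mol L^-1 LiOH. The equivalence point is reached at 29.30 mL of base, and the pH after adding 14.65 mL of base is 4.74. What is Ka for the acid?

14.65 mL is half of the equivalence volume, so this is the half-equivalence point where [HA] = [A^-].
At half-equivalence pH = pKa, so pKa = 4.74.
Ka = 10^(-4.74) = 1.8 x 10^-5.

1.8 x 10^-5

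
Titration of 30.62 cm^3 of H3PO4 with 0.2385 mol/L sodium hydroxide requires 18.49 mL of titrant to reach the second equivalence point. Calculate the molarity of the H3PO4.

n(NaOH) = 0.2385 x 0.01849 = 0.004410 mol.
At the second equivalence point, 2 mol OH^- react per mol H3PO4, so n(H3PO4) = 0.004410 / 2 = 0.002205 mol.
[H3PO4] = 0.002205 / 0.03062 L = 0.0720 M.

0.0720 M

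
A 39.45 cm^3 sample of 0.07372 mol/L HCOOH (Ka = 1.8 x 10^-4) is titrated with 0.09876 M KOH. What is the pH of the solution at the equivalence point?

n(HCOOH) = 0.07372 x 0.03945 = 0.002908 mol; V(KOH) at equivalence = 0.002908/0.09876 = 0.02945 L.
At equivalence all the acid is converted to HCOO-; total volume = 0.03945 + 0.02945 = 0.06890 L, so [HCOO-] = 0.002908/0.06890 = 0.04221 M.
Kb = Kw/Ka = 1.0e-14 / 1.8 x 10^-4 = 5.56e-11.
[OH^-] = sqrt(Kb x [HCOO-]) = sqrt(5.56e-11 x 0.04221) = 1.53e-6 M.
pOH = 5.81, so pH = 14.00 - 5.81 = 8.19.

8.19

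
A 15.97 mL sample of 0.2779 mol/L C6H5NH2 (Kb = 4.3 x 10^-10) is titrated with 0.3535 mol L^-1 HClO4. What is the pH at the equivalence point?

n(C6H5NH2) = 0.2779 x 0.01597 = 0.004438 mol; V(HClO4) at equivalence = 0.004438/0.3535 = 0.01255 L.
At equivalence the base is fully converted to C6H5NH3+; total volume = 0.02852 L, so [C6H5NH3+] = 0.004438/0.02852 = 0.1556 M.
Ka(C6H5NH3+) = Kw/Kb = 1.0e-14 / 4.3 x 10^-10 = 2.33e-5.
[H^+] = sqrt(Ka x [C6H5NH3+]) = sqrt(2.33e-5 x 0.1556) = 0.00190 M.
pH = -log(0.00190) = 2.72.

2.72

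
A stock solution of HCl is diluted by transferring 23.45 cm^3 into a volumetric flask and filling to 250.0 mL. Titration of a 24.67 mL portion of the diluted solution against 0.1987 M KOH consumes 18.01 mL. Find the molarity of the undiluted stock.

1.55 M

n(KOH) = 0.1987 x 0.01801 = 0.003579 mol.
n(HCl) in the aliquot = 0.003579 mol.
[diluted HCl] = 0.003579 / 0.02467 = 0.1451 M.
Dilution factor = 250.0/23.45 = 10.66, so [stock] = 0.1451 x 10.66 = 1.55 M.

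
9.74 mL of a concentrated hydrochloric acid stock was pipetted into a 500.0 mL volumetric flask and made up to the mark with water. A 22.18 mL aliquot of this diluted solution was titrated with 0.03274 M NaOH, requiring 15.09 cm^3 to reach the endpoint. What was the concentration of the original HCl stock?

n(NaOH) = 0.03274 x 0.01509 = 0.0004940 mol.
n(HCl) in the aliquot = 0.0004940 mol.
[diluted HCl] = 0.0004940 / 0.02218 = 0.02227 M.
Dilution factor = 500.0/9.740 = 51.33, so [stock] = 0.02227 x 51.33 = 1.14 M.

1.14 M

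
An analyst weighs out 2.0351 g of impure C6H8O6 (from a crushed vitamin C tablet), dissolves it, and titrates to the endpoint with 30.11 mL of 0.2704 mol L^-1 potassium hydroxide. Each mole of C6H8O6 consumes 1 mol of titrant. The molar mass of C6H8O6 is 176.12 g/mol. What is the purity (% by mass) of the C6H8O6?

n(KOH) = 0.2704 x 0.03011 = 0.008142 mol.
n(C6H8O6) = 0.008142 / 1 = 0.008142 mol.
mass of C6H8O6 = 0.008142 x 176.12 = 1.434 g.
% purity = 1.434 / 2.0351 x 100 = 70.5%.

70.5%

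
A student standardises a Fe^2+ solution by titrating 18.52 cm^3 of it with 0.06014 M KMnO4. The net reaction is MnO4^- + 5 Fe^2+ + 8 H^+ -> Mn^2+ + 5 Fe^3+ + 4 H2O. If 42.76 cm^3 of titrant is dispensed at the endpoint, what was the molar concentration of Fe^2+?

n(KMnO4) = 0.06014 x 0.04276 = 0.002572 mol.
From the balanced equation, 1 mol KMnO4 reacts with 5 mol Fe^2+, so n(Fe^2+) = 0.002572 x 5/1 = 0.01286 mol.
[Fe^2+] = 0.01286 / 0.01852 L = 0.694 M.

0.694 M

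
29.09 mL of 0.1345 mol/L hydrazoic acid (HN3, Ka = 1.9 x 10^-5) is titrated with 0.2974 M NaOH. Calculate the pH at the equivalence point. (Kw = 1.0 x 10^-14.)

n(HN3) = 0.1345 x 0.02909 = 0.003913 mol; V(NaOH) at equivalence = 0.003913/0.2974 = 0.01316 L.
At equivalence all the acid is converted to N3-; total volume = 0.02909 + 0.01316 = 0.04225 L, so [N3-] = 0.003913/0.04225 = 0.09261 M.
Kb = Kw/Ka = 1.0e-14 / 1.9 x 10^-5 = 5.26e-10.
[OH^-] = sqrt(Kb x [N3-]) = sqrt(5.26e-10 x 0.09261) = 6.98e-6 M.
pOH = 5.16, so pH = 14.00 - 5.16 = 8.84.

8.84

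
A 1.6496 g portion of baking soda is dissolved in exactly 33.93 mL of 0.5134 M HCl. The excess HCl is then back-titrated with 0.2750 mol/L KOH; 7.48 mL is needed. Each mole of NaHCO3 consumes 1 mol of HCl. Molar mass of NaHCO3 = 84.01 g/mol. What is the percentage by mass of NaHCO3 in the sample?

78.2%

Total n(HCl) added = 0.5134 x 0.03393 = 0.01742 mol.
n(KOH) used = 0.2750 x 0.007480 = 0.002057 mol, which equals the excess n(HCl).
So n(HCl) consumed by the sample = 0.01742 - 0.002057 = 0.01536 mol.
n(NaHCO3) = 0.01536 / 1 = 0.01536 mol.
mass NaHCO3 = 0.01536 x 84.01 = 1.291 g, so %NaHCO3 = 1.291/1.6496 x 100 = 78.2%.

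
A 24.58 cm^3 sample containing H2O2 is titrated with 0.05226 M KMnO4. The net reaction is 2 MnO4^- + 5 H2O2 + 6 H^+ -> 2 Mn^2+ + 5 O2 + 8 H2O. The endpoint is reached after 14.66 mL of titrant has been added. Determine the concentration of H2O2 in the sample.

n(KMnO4) = 0.05226 x 0.01466 = 0.0007661 mol.
From the balanced equation, 2 mol KMnO4 reacts with 5 mol H2O2, so n(H2O2) = 0.0007661 x 5/2 = 0.001915 mol.
[H2O2] = 0.001915 / 0.02458 L = 0.0779 M.

0.0779 M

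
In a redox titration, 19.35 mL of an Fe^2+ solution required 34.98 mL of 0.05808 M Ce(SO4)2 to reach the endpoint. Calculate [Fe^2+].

0.105 M

n(Ce(SO4)2) = 0.05808 x 0.03498 = 0.002032 mol.
From the balanced equation, 1 mol Ce(SO4)2 reacts with 1 mol Fe^2+, so n(Fe^2+) = 0.002032 x 1/1 = 0.002032 mol.
[Fe^2+] = 0.002032 / 0.01935 L = 0.105 M.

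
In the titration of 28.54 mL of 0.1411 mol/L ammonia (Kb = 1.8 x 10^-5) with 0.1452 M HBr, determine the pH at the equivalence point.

5.20

n(NH3) = 0.1411 x 0.02854 = 0.004027 mol; V(HBr) at equivalence = 0.004027/0.1452 = 0.02773 L.
At equivalence the base is fully converted to NH4+; total volume = 0.05627 L, so [NH4+] = 0.004027/0.05627 = 0.07156 M.
Ka(NH4+) = Kw/Kb = 1.0e-14 / 1.8 x 10^-5 = 5.56e-10.
[H^+] = sqrt(Ka x [NH4+]) = sqrt(5.56e-10 x 0.07156) = 6.31e-6 M.
pH = -log(6.31e-6) = 5.20.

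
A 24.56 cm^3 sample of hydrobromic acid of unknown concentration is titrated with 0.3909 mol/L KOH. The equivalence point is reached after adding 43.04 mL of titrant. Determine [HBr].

0.685 M

n(KOH) delivered = 0.3909 x 0.04304 = 0.01682 mol.
For a 1:1 reaction, n(HBr) = 0.01682 mol.
[HBr] = 0.01682 mol / 0.02456 L = 0.685 M.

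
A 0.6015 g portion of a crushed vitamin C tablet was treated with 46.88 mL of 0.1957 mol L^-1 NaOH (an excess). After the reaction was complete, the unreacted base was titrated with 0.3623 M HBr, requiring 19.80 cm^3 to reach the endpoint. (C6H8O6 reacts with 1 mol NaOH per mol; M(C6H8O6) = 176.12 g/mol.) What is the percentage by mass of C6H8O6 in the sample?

58.6%

Total n(NaOH) added = 0.1957 x 0.04688 = 0.009174 mol.
n(HBr) used = 0.3623 x 0.01980 = 0.007174 mol, which equals the excess n(NaOH).
So n(NaOH) consumed by the sample = 0.009174 - 0.007174 = 0.002001 mol.
n(C6H8O6) = 0.002001 / 1 = 0.002001 mol.
mass C6H8O6 = 0.002001 x 176.12 = 0.3524 g, so %C6H8O6 = 0.3524/0.6015 x 100 = 58.6%.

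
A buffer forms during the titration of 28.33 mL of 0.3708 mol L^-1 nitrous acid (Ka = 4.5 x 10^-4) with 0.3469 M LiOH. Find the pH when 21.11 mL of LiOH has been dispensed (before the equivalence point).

Initial n(HNO2) = 0.3708 x 0.02833 = 0.01050 mol.
n(LiOH) added = 0.3469 x 0.02111 = 0.007323 mol, converting that many moles of HNO2 to NO2-.
Remaining n(HNO2) = 0.003182 mol; n(NO2-) = 0.007323 mol.
By Henderson-Hasselbalch, pH = pKa + log([A^-]/[HA]) = 3.35 + log(0.007323/0.003182) = 3.35 + (+0.36) = 3.71.

3.71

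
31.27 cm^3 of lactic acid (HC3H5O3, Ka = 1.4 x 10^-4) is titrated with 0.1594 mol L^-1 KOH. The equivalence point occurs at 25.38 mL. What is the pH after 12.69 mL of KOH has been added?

3.85

12.69 mL is exactly half the equivalence volume (25.38/2), i.e. the half-equivalence point.
There, n(HA) = n(A^-), so pH = pKa = -log(1.4 x 10^-4) = 3.85.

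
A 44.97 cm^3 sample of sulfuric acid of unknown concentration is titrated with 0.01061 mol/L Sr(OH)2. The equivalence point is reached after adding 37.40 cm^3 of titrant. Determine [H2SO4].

0.00882 M

n(Sr(OH)2) delivered = 0.01061 x 0.03740 = 0.0003968 mol.
For a 1:1 reaction, n(H2SO4) = 0.0003968 mol.
[H2SO4] = 0.0003968 mol / 0.04497 L = 0.00882 M.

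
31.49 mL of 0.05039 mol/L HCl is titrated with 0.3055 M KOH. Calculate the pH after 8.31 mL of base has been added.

n(acid) = 0.05039 x 0.03149 = 0.001587 mol; n(KOH) added = 0.3055 x 0.008310 = 0.002539 mol.
Base is in excess by 0.002539 - 0.001587 = 0.0009519 mol in a total volume of 0.03980 L.
[OH^-] = 0.0009519/0.03980 = 0.02392 M, so pOH = 1.62 and pH = 14.00 - 1.62 = 12.38.

12.38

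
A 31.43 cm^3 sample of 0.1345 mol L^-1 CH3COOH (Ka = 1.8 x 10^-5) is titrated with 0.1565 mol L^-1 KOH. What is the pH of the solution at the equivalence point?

8.80

n(CH3COOH) = 0.1345 x 0.03143 = 0.004227 mol; V(KOH) at equivalence = 0.004227/0.1565 = 0.02701 L.
At equivalence all the acid is converted to CH3COO-; total volume = 0.03143 + 0.02701 = 0.05844 L, so [CH3COO-] = 0.004227/0.05844 = 0.07233 M.
Kb = Kw/Ka = 1.0e-14 / 1.8 x 10^-5 = 5.56e-10.
[OH^-] = sqrt(Kb x [CH3COO-]) = sqrt(5.56e-10 x 0.07233) = 6.34e-6 M.
pOH = 5.20, so pH = 14.00 - 5.20 = 8.80.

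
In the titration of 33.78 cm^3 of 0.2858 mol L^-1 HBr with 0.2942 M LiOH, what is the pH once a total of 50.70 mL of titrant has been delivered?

n(acid) = 0.2858 x 0.03378 = 0.009654 mol; n(LiOH) added = 0.2942 x 0.05070 = 0.01492 mol.
Base is in excess by 0.01492 - 0.009654 = 0.005262 mol in a total volume of 0.08448 L.
[OH^-] = 0.005262/0.08448 = 0.06228 M, so pOH = 1.21 and pH = 14.00 - 1.21 = 12.79.

12.79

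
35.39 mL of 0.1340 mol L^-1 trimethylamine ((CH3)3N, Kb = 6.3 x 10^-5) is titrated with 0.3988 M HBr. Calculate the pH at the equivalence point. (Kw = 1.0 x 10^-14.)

n((CH3)3N) = 0.1340 x 0.03539 = 0.004742 mol; V(HBr) at equivalence = 0.004742/0.3988 = 0.01189 L.
At equivalence the base is fully converted to (CH3)3NH+; total volume = 0.04728 L, so [(CH3)3NH+] = 0.004742/0.04728 = 0.1003 M.
Ka((CH3)3NH+) = Kw/Kb = 1.0e-14 / 6.3 x 10^-5 = 1.59e-10.
[H^+] = sqrt(Ka x [(CH3)3NH+]) = sqrt(1.59e-10 x 0.1003) = 3.99e-6 M.
pH = -log(3.99e-6) = 5.40.

5.40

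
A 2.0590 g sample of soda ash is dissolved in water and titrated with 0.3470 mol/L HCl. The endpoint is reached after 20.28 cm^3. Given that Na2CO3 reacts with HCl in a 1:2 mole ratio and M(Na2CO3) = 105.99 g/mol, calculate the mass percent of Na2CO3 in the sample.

n(HCl) = 0.3470 x 0.02028 = 0.007037 mol.
n(Na2CO3) = 0.007037 / 2 = 0.003519 mol.
mass of Na2CO3 = 0.003519 x 105.99 = 0.3729 g.
% purity = 0.3729 / 2.0590 x 100 = 18.1%.

18.1%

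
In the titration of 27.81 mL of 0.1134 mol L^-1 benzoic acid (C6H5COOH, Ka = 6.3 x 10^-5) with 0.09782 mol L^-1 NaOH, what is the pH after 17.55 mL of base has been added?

Initial n(C6H5COOH) = 0.1134 x 0.02781 = 0.003154 mol.
n(NaOH) added = 0.09782 x 0.01755 = 0.001717 mol, converting that many moles of C6H5COOH to C6H5COO-.
Remaining n(C6H5COOH) = 0.001437 mol; n(C6H5COO-) = 0.001717 mol.
By Henderson-Hasselbalch, pH = pKa + log([A^-]/[HA]) = 4.20 + log(0.001717/0.001437) = 4.20 + (+0.08) = 4.28.

4.28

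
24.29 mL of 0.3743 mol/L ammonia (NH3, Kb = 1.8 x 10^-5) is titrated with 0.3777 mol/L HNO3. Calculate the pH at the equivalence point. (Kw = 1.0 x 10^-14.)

4.99

n(NH3) = 0.3743 x 0.02429 = 0.009092 mol; V(HNO3) at equivalence = 0.009092/0.3777 = 0.02407 L.
At equivalence the base is fully converted to NH4+; total volume = 0.04836 L, so [NH4+] = 0.009092/0.04836 = 0.1880 M.
Ka(NH4+) = Kw/Kb = 1.0e-14 / 1.8 x 10^-5 = 5.56e-10.
[H^+] = sqrt(Ka x [NH4+]) = sqrt(5.56e-10 x 0.1880) = 1.02e-5 M.
pH = -log(1.02e-5) = 4.99.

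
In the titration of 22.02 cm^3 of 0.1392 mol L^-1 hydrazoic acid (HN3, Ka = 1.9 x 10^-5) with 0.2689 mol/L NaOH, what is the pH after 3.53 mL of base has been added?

4.37

Initial n(HN3) = 0.1392 x 0.02202 = 0.003065 mol.
n(NaOH) added = 0.2689 x 0.003530 = 0.0009492 mol, converting that many moles of HN3 to N3-.
Remaining n(HN3) = 0.002116 mol; n(N3-) = 0.0009492 mol.
By Henderson-Hasselbalch, pH = pKa + log([A^-]/[HA]) = 4.72 + log(0.0009492/0.002116) = 4.72 + (-0.35) = 4.37.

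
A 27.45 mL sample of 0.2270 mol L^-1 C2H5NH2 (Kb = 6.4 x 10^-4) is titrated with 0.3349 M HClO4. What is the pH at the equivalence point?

n(C2H5NH2) = 0.2270 x 0.02745 = 0.006231 mol; V(HClO4) at equivalence = 0.006231/0.3349 = 0.01861 L.
At equivalence the base is fully converted to C2H5NH3+; total volume = 0.04606 L, so [C2H5NH3+] = 0.006231/0.04606 = 0.1353 M.
Ka(C2H5NH3+) = Kw/Kb = 1.0e-14 / 6.4 x 10^-4 = 1.56e-11.
[H^+] = sqrt(Ka x [C2H5NH3+]) = sqrt(1.56e-11 x 0.1353) = 1.45e-6 M.
pH = -log(1.45e-6) = 5.84.

5.84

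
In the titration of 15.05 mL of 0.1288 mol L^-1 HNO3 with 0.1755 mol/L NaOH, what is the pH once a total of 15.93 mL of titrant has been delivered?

12.44

n(acid) = 0.1288 x 0.01505 = 0.001938 mol; n(NaOH) added = 0.1755 x 0.01593 = 0.002796 mol.
Base is in excess by 0.002796 - 0.001938 = 0.0008573 mol in a total volume of 0.03098 L.
[OH^-] = 0.0008573/0.03098 = 0.02767 M, so pOH = 1.56 and pH = 14.00 - 1.56 = 12.44.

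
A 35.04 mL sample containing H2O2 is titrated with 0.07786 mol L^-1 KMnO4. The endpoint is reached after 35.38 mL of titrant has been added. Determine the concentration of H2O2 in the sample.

n(KMnO4) = 0.07786 x 0.03538 = 0.002755 mol.
From the balanced equation, 2 mol KMnO4 reacts with 5 mol H2O2, so n(H2O2) = 0.002755 x 5/2 = 0.006887 mol.
[H2O2] = 0.006887 / 0.03504 L = 0.197 M.

0.197 M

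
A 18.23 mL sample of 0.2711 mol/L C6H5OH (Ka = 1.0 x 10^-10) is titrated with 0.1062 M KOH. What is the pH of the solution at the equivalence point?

11.44

n(C6H5OH) = 0.2711 x 0.01823 = 0.004942 mol; V(KOH) at equivalence = 0.004942/0.1062 = 0.04654 L.
At equivalence all the acid is converted to C6H5O-; total volume = 0.01823 + 0.04654 = 0.06477 L, so [C6H5O-] = 0.004942/0.06477 = 0.07631 M.
Kb = Kw/Ka = 1.0e-14 / 1.0 x 10^-10 = 0.000100.
[OH^-] = sqrt(Kb x [C6H5O-]) = sqrt(0.000100 x 0.07631) = 0.00276 M.
pOH = 2.56, so pH = 14.00 - 2.56 = 11.44.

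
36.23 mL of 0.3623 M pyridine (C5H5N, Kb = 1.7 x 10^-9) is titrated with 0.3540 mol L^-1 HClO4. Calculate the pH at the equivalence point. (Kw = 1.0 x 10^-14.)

n(C5H5N) = 0.3623 x 0.03623 = 0.01313 mol; V(HClO4) at equivalence = 0.01313/0.3540 = 0.03708 L.
At equivalence the base is fully converted to C5H5NH+; total volume = 0.07331 L, so [C5H5NH+] = 0.01313/0.07331 = 0.1791 M.
Ka(C5H5NH+) = Kw/Kb = 1.0e-14 / 1.7 x 10^-9 = 5.88e-6.
[H^+] = sqrt(Ka x [C5H5NH+]) = sqrt(5.88e-6 x 0.1791) = 0.00103 M.
pH = -log(0.00103) = 2.99.

2.99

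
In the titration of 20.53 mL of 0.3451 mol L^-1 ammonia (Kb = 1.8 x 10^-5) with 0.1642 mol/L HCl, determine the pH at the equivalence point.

n(NH3) = 0.3451 x 0.02053 = 0.007085 mol; V(HCl) at equivalence = 0.007085/0.1642 = 0.04315 L.
At equivalence the base is fully converted to NH4+; total volume = 0.06368 L, so [NH4+] = 0.007085/0.06368 = 0.1113 M.
Ka(NH4+) = Kw/Kb = 1.0e-14 / 1.8 x 10^-5 = 5.56e-10.
[H^+] = sqrt(Ka x [NH4+]) = sqrt(5.56e-10 x 0.1113) = 7.86e-6 M.
pH = -log(7.86e-6) = 5.10.

5.10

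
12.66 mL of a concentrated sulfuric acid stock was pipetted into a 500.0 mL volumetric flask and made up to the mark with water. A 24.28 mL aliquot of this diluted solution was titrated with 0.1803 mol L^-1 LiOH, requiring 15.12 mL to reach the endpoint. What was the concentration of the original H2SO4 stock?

n(LiOH) = 0.1803 x 0.01512 = 0.002726 mol.
n(H2SO4) in the aliquot = 0.002726 x 1/2 = 0.001363 mol.
[diluted H2SO4] = 0.001363 / 0.02428 = 0.05614 M.
Dilution factor = 500.0/12.66 = 39.49, so [stock] = 0.05614 x 39.49 = 2.22 M.

2.22 M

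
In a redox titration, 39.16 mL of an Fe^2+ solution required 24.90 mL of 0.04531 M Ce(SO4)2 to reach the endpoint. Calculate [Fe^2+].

0.0288 M

n(Ce(SO4)2) = 0.04531 x 0.02490 = 0.001128 mol.
From the balanced equation, 1 mol Ce(SO4)2 reacts with 1 mol Fe^2+, so n(Fe^2+) = 0.001128 x 1/1 = 0.001128 mol.
[Fe^2+] = 0.001128 / 0.03916 L = 0.0288 M.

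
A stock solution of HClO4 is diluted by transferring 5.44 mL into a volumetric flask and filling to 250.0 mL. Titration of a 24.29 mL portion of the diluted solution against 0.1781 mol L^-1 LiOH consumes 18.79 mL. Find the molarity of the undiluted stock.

6.33 M

n(LiOH) = 0.1781 x 0.01879 = 0.003346 mol.
n(HClO4) in the aliquot = 0.003346 mol.
[diluted HClO4] = 0.003346 / 0.02429 = 0.1378 M.
Dilution factor = 250.0/5.440 = 45.96, so [stock] = 0.1378 x 45.96 = 6.33 M.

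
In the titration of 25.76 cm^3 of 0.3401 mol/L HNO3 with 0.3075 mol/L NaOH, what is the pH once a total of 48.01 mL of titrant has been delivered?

n(acid) = 0.3401 x 0.02576 = 0.008761 mol; n(NaOH) added = 0.3075 x 0.04801 = 0.01476 mol.
Base is in excess by 0.01476 - 0.008761 = 0.006002 mol in a total volume of 0.07377 L.
[OH^-] = 0.006002/0.07377 = 0.08136 M, so pOH = 1.09 and pH = 14.00 - 1.09 = 12.91.

12.91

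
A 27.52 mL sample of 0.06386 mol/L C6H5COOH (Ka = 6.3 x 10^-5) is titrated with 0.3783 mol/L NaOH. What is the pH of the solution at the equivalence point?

8.47

n(C6H5COOH) = 0.06386 x 0.02752 = 0.001757 mol; V(NaOH) at equivalence = 0.001757/0.3783 = 0.004646 L.
At equivalence all the acid is converted to C6H5COO-; total volume = 0.02752 + 0.004646 = 0.03217 L, so [C6H5COO-] = 0.001757/0.03217 = 0.05464 M.
Kb = Kw/Ka = 1.0e-14 / 6.3 x 10^-5 = 1.59e-10.
[OH^-] = sqrt(Kb x [C6H5COO-]) = sqrt(1.59e-10 x 0.05464) = 2.94e-6 M.
pOH = 5.53, so pH = 14.00 - 5.53 = 8.47.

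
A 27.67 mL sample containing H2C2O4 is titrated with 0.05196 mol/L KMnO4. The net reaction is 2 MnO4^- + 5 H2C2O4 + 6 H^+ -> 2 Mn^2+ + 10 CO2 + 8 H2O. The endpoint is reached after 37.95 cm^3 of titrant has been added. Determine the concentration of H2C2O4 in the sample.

0.178 M

n(KMnO4) = 0.05196 x 0.03795 = 0.001972 mol.
From the balanced equation, 2 mol KMnO4 reacts with 5 mol H2C2O4, so n(H2C2O4) = 0.001972 x 5/2 = 0.004930 mol.
[H2C2O4] = 0.004930 / 0.02767 L = 0.178 M.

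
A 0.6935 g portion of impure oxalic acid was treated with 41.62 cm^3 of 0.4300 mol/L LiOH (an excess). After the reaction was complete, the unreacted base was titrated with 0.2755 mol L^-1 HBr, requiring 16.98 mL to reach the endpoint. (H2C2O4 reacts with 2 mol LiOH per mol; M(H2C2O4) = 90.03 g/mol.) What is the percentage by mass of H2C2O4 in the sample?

85.8%

Total n(LiOH) added = 0.4300 x 0.04162 = 0.01790 mol.
n(HBr) used = 0.2755 x 0.01698 = 0.004678 mol, which equals the excess n(LiOH).
So n(LiOH) consumed by the sample = 0.01790 - 0.004678 = 0.01322 mol.
n(H2C2O4) = 0.01322 / 2 = 0.006609 mol.
mass H2C2O4 = 0.006609 x 90.03 = 0.5950 g, so %H2C2O4 = 0.5950/0.6935 x 100 = 85.8%.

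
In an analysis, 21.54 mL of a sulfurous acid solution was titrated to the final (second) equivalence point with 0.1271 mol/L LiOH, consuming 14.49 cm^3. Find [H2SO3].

0.0428 M

n(LiOH) = 0.1271 x 0.01449 = 0.001842 mol.
At the final (second) equivalence point, 2 mol OH^- react per mol H2SO3, so n(H2SO3) = 0.001842 / 2 = 0.0009208 mol.
[H2SO3] = 0.0009208 / 0.02154 L = 0.0428 M.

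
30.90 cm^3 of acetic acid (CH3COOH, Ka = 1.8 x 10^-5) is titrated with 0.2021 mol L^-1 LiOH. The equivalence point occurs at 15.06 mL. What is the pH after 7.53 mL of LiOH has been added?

4.74

7.53 mL is exactly half the equivalence volume (15.06/2), i.e. the half-equivalence point.
There, n(HA) = n(A^-), so pH = pKa = -log(1.8 x 10^-5) = 4.74.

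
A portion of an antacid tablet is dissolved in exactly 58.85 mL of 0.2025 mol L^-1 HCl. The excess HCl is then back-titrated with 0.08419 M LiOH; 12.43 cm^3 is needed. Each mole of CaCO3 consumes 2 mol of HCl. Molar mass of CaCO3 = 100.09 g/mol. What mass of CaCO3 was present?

0.544 g

Total n(HCl) added = 0.2025 x 0.05885 = 0.01192 mol.
n(LiOH) used = 0.08419 x 0.01243 = 0.001046 mol, which equals the excess n(HCl).
So n(HCl) consumed by the sample = 0.01192 - 0.001046 = 0.01087 mol.
n(CaCO3) = 0.01087 / 2 = 0.005435 mol.
mass = 0.005435 mol x 100.09 g/mol = 0.544 g.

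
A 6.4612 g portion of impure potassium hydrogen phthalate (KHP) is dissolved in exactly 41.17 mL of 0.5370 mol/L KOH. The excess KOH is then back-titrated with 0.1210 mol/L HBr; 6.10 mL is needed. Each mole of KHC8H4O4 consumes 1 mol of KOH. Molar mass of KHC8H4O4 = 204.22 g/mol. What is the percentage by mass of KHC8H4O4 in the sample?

Total n(KOH) added = 0.5370 x 0.04117 = 0.02211 mol.
n(HBr) used = 0.1210 x 0.006100 = 0.0007381 mol, which equals the excess n(KOH).
So n(KOH) consumed by the sample = 0.02211 - 0.0007381 = 0.02137 mol.
n(KHC8H4O4) = 0.02137 / 1 = 0.02137 mol.
mass KHC8H4O4 = 0.02137 x 204.22 = 4.364 g, so %KHC8H4O4 = 4.364/6.4612 x 100 = 67.5%.

67.5%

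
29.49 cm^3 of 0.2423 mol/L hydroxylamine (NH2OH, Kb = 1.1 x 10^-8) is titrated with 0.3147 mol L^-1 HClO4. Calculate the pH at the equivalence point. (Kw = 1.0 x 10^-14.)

n(NH2OH) = 0.2423 x 0.02949 = 0.007145 mol; V(HClO4) at equivalence = 0.007145/0.3147 = 0.02271 L.
At equivalence the base is fully converted to NH3OH+; total volume = 0.05220 L, so [NH3OH+] = 0.007145/0.05220 = 0.1369 M.
Ka(NH3OH+) = Kw/Kb = 1.0e-14 / 1.1 x 10^-8 = 9.09e-7.
[H^+] = sqrt(Ka x [NH3OH+]) = sqrt(9.09e-7 x 0.1369) = 0.000353 M.
pH = -log(0.000353) = 3.45.

3.45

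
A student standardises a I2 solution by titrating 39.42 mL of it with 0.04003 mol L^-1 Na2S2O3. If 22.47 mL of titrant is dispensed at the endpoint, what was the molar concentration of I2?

n(Na2S2O3) = 0.04003 x 0.02247 = 0.0008995 mol.
From the balanced equation, 2 mol Na2S2O3 reacts with 1 mol I2, so n(I2) = 0.0008995 x 1/2 = 0.0004497 mol.
[I2] = 0.0004497 / 0.03942 L = 0.0114 M.

0.0114 M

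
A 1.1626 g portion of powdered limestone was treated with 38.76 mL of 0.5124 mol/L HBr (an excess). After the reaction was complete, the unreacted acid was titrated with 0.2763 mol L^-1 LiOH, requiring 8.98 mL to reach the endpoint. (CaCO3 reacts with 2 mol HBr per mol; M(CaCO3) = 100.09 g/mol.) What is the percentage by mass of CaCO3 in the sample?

Total n(HBr) added = 0.5124 x 0.03876 = 0.01986 mol.
n(LiOH) used = 0.2763 x 0.008980 = 0.002481 mol, which equals the excess n(HBr).
So n(HBr) consumed by the sample = 0.01986 - 0.002481 = 0.01738 mol.
n(CaCO3) = 0.01738 / 2 = 0.008690 mol.
mass CaCO3 = 0.008690 x 100.09 = 0.8698 g, so %CaCO3 = 0.8698/1.1626 x 100 = 74.8%.

74.8%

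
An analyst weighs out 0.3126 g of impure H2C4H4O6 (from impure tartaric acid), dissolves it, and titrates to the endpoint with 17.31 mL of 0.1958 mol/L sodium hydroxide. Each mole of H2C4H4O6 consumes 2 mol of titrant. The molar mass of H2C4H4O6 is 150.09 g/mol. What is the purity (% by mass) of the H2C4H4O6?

n(NaOH) = 0.1958 x 0.01731 = 0.003389 mol.
n(H2C4H4O6) = 0.003389 / 2 = 0.001695 mol.
mass of H2C4H4O6 = 0.001695 x 150.09 = 0.2543 g.
% purity = 0.2543 / 0.3126 x 100 = 81.4%.

81.4%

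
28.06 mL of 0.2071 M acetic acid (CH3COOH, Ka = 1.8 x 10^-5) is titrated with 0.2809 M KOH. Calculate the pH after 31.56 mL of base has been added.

12.71

n(acid) = 0.2071 x 0.02806 = 0.005811 mol; n(KOH) added = 0.2809 x 0.03156 = 0.008865 mol.
Base is in excess by 0.008865 - 0.005811 = 0.003054 mol in a total volume of 0.05962 L.
[OH^-] = 0.003054/0.05962 = 0.05122 M, so pOH = 1.29 and pH = 14.00 - 1.29 = 12.71.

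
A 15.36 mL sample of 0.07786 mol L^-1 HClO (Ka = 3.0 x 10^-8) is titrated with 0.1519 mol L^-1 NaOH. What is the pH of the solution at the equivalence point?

n(HClO) = 0.07786 x 0.01536 = 0.001196 mol; V(NaOH) at equivalence = 0.001196/0.1519 = 0.007873 L.
At equivalence all the acid is converted to ClO-; total volume = 0.01536 + 0.007873 = 0.02323 L, so [ClO-] = 0.001196/0.02323 = 0.05148 M.
Kb = Kw/Ka = 1.0e-14 / 3.0 x 10^-8 = 3.33e-7.
[OH^-] = sqrt(Kb x [ClO-]) = sqrt(3.33e-7 x 0.05148) = 0.000131 M.
pOH = 3.88, so pH = 14.00 - 3.88 = 10.12.

10.12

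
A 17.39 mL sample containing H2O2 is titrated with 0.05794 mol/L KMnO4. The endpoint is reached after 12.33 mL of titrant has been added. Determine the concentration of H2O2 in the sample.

n(KMnO4) = 0.05794 x 0.01233 = 0.0007144 mol.
From the balanced equation, 2 mol KMnO4 reacts with 5 mol H2O2, so n(H2O2) = 0.0007144 x 5/2 = 0.001786 mol.
[H2O2] = 0.001786 / 0.01739 L = 0.103 M.

0.103 M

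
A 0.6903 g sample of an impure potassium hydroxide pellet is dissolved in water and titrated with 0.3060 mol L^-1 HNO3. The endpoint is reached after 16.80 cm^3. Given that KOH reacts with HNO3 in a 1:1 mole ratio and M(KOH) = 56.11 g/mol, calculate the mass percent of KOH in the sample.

41.8%

n(HNO3) = 0.3060 x 0.01680 = 0.005141 mol.
n(KOH) = 0.005141 / 1 = 0.005141 mol.
mass of KOH = 0.005141 x 56.11 = 0.2885 g.
% purity = 0.2885 / 0.6903 x 100 = 41.8%.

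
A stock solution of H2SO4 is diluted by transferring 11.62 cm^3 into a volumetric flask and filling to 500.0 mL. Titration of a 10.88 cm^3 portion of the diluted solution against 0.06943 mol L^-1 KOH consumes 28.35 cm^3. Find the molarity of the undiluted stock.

n(KOH) = 0.06943 x 0.02835 = 0.001968 mol.
n(H2SO4) in the aliquot = 0.001968 x 1/2 = 0.0009842 mol.
[diluted H2SO4] = 0.0009842 / 0.01088 = 0.09046 M.
Dilution factor = 500.0/11.62 = 43.03, so [stock] = 0.09046 x 43.03 = 3.89 M.

3.89 M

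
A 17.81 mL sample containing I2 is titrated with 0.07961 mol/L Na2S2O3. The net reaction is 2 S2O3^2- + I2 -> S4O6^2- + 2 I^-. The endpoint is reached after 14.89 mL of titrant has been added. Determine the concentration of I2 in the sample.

0.0333 M

n(Na2S2O3) = 0.07961 x 0.01489 = 0.001185 mol.
From the balanced equation, 2 mol Na2S2O3 reacts with 1 mol I2, so n(I2) = 0.001185 x 1/2 = 0.0005927 mol.
[I2] = 0.0005927 / 0.01781 L = 0.0333 M.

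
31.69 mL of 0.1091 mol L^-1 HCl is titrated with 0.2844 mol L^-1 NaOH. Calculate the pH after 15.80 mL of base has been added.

n(acid) = 0.1091 x 0.03169 = 0.003457 mol; n(NaOH) added = 0.2844 x 0.01580 = 0.004494 mol.
Base is in excess by 0.004494 - 0.003457 = 0.001036 mol in a total volume of 0.04749 L.
[OH^-] = 0.001036/0.04749 = 0.02182 M, so pOH = 1.66 and pH = 14.00 - 1.66 = 12.34.

12.34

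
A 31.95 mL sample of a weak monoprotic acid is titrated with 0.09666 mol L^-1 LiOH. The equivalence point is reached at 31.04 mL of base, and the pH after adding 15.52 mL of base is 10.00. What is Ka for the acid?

15.52 mL is half of the equivalence volume, so this is the half-equivalence point where [HA] = [A^-].
At half-equivalence pH = pKa, so pKa = 10.00.
Ka = 10^(-10.00) = 1.0 x 10^-10.

1.0 x 10^-10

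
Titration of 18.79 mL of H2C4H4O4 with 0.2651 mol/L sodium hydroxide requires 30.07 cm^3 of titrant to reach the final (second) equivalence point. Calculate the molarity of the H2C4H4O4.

n(NaOH) = 0.2651 x 0.03007 = 0.007972 mol.
At the final (second) equivalence point, 2 mol OH^- react per mol H2C4H4O4, so n(H2C4H4O4) = 0.007972 / 2 = 0.003986 mol.
[H2C4H4O4] = 0.003986 / 0.01879 L = 0.212 M.

0.212 M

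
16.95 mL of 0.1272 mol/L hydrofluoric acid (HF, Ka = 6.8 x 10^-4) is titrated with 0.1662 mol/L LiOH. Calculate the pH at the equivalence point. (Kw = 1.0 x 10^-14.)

8.01

n(HF) = 0.1272 x 0.01695 = 0.002156 mol; V(LiOH) at equivalence = 0.002156/0.1662 = 0.01297 L.
At equivalence all the acid is converted to F-; total volume = 0.01695 + 0.01297 = 0.02992 L, so [F-] = 0.002156/0.02992 = 0.07205 M.
Kb = Kw/Ka = 1.0e-14 / 6.8 x 10^-4 = 1.47e-11.
[OH^-] = sqrt(Kb x [F-]) = sqrt(1.47e-11 x 0.07205) = 1.03e-6 M.
pOH = 5.99, so pH = 14.00 - 5.99 = 8.01.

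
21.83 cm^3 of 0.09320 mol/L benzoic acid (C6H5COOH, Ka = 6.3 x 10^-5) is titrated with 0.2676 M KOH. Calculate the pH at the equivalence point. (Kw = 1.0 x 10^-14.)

n(C6H5COOH) = 0.09320 x 0.02183 = 0.002035 mol; V(KOH) at equivalence = 0.002035/0.2676 = 0.007603 L.
At equivalence all the acid is converted to C6H5COO-; total volume = 0.02183 + 0.007603 = 0.02943 L, so [C6H5COO-] = 0.002035/0.02943 = 0.06913 M.
Kb = Kw/Ka = 1.0e-14 / 6.3 x 10^-5 = 1.59e-10.
[OH^-] = sqrt(Kb x [C6H5COO-]) = sqrt(1.59e-10 x 0.06913) = 3.31e-6 M.
pOH = 5.48, so pH = 14.00 - 5.48 = 8.52.

8.52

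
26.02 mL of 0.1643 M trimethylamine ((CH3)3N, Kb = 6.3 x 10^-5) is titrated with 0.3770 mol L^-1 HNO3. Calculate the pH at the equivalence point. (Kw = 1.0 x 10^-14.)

n((CH3)3N) = 0.1643 x 0.02602 = 0.004275 mol; V(HNO3) at equivalence = 0.004275/0.3770 = 0.01134 L.
At equivalence the base is fully converted to (CH3)3NH+; total volume = 0.03736 L, so [(CH3)3NH+] = 0.004275/0.03736 = 0.1144 M.
Ka((CH3)3NH+) = Kw/Kb = 1.0e-14 / 6.3 x 10^-5 = 1.59e-10.
[H^+] = sqrt(Ka x [(CH3)3NH+]) = sqrt(1.59e-10 x 0.1144) = 4.26e-6 M.
pH = -log(4.26e-6) = 5.37.

5.37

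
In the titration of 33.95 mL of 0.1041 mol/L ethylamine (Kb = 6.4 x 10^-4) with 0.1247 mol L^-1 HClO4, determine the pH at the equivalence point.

n(C2H5NH2) = 0.1041 x 0.03395 = 0.003534 mol; V(HClO4) at equivalence = 0.003534/0.1247 = 0.02834 L.
At equivalence the base is fully converted to C2H5NH3+; total volume = 0.06229 L, so [C2H5NH3+] = 0.003534/0.06229 = 0.05674 M.
Ka(C2H5NH3+) = Kw/Kb = 1.0e-14 / 6.4 x 10^-4 = 1.56e-11.
[H^+] = sqrt(Ka x [C2H5NH3+]) = sqrt(1.56e-11 x 0.05674) = 9.42e-7 M.
pH = -log(9.42e-7) = 6.03.

6.03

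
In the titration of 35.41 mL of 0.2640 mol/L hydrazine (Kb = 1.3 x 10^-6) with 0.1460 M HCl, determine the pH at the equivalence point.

n(N2H4) = 0.2640 x 0.03541 = 0.009348 mol; V(HCl) at equivalence = 0.009348/0.1460 = 0.06403 L.
At equivalence the base is fully converted to N2H5+; total volume = 0.09944 L, so [N2H5+] = 0.009348/0.09944 = 0.09401 M.
Ka(N2H5+) = Kw/Kb = 1.0e-14 / 1.3 x 10^-6 = 7.69e-9.
[H^+] = sqrt(Ka x [N2H5+]) = sqrt(7.69e-9 x 0.09401) = 2.69e-5 M.
pH = -log(2.69e-5) = 4.57.

4.57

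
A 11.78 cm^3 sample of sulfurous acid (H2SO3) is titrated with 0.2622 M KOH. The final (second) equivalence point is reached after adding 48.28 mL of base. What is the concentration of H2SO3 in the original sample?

n(KOH) = 0.2622 x 0.04828 = 0.01266 mol.
At the final (second) equivalence point, 2 mol OH^- react per mol H2SO3, so n(H2SO3) = 0.01266 / 2 = 0.006330 mol.
[H2SO3] = 0.006330 / 0.01178 L = 0.537 M.

0.537 M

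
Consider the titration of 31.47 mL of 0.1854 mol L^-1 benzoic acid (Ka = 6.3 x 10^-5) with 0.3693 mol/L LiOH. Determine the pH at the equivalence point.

n(C6H5COOH) = 0.1854 x 0.03147 = 0.005835 mol; V(LiOH) at equivalence = 0.005835/0.3693 = 0.01580 L.
At equivalence all the acid is converted to C6H5COO-; total volume = 0.03147 + 0.01580 = 0.04727 L, so [C6H5COO-] = 0.005835/0.04727 = 0.1234 M.
Kb = Kw/Ka = 1.0e-14 / 6.3 x 10^-5 = 1.59e-10.
[OH^-] = sqrt(Kb x [C6H5COO-]) = sqrt(1.59e-10 x 0.1234) = 4.43e-6 M.
pOH = 5.35, so pH = 14.00 - 5.35 = 8.65.

8.65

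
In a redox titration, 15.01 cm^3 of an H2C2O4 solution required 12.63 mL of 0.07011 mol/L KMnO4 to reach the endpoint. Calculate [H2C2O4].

0.147 M

n(KMnO4) = 0.07011 x 0.01263 = 0.0008855 mol.
From the balanced equation, 2 mol KMnO4 reacts with 5 mol H2C2O4, so n(H2C2O4) = 0.0008855 x 5/2 = 0.002214 mol.
[H2C2O4] = 0.002214 / 0.01501 L = 0.147 M.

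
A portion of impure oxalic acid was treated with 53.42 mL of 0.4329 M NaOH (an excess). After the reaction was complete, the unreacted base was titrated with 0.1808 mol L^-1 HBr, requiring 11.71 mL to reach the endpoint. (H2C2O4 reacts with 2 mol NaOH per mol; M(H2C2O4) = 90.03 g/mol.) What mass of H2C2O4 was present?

0.946 g

Total n(NaOH) added = 0.4329 x 0.05342 = 0.02313 mol.
n(HBr) used = 0.1808 x 0.01171 = 0.002117 mol, which equals the excess n(NaOH).
So n(NaOH) consumed by the sample = 0.02313 - 0.002117 = 0.02101 mol.
n(H2C2O4) = 0.02101 / 2 = 0.01050 mol.
mass = 0.01050 mol x 90.03 g/mol = 0.946 g.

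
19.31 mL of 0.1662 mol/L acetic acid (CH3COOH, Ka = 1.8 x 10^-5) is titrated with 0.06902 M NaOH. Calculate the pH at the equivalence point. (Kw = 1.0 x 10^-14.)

8.72

n(CH3COOH) = 0.1662 x 0.01931 = 0.003209 mol; V(NaOH) at equivalence = 0.003209/0.06902 = 0.04650 L.
At equivalence all the acid is converted to CH3COO-; total volume = 0.01931 + 0.04650 = 0.06581 L, so [CH3COO-] = 0.003209/0.06581 = 0.04877 M.
Kb = Kw/Ka = 1.0e-14 / 1.8 x 10^-5 = 5.56e-10.
[OH^-] = sqrt(Kb x [CH3COO-]) = sqrt(5.56e-10 x 0.04877) = 5.21e-6 M.
pOH = 5.28, so pH = 14.00 - 5.28 = 8.72.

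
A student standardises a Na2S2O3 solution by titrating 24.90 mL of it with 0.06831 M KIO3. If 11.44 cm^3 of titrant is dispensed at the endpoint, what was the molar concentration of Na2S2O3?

n(KIO3) = 0.06831 x 0.01144 = 0.0007815 mol.
From the balanced equation, 1 mol KIO3 reacts with 6 mol Na2S2O3, so n(Na2S2O3) = 0.0007815 x 6/1 = 0.004689 mol.
[Na2S2O3] = 0.004689 / 0.02490 L = 0.188 M.

0.188 M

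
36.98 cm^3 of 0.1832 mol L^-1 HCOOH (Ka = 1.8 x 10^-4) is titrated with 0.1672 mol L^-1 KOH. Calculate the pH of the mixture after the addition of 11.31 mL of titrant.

Initial n(HCOOH) = 0.1832 x 0.03698 = 0.006775 mol.
n(KOH) added = 0.1672 x 0.01131 = 0.001891 mol, converting that many moles of HCOOH to HCOO-.
Remaining n(HCOOH) = 0.004884 mol; n(HCOO-) = 0.001891 mol.
By Henderson-Hasselbalch, pH = pKa + log([A^-]/[HA]) = 3.74 + log(0.001891/0.004884) = 3.74 + (-0.41) = 3.33.

3.33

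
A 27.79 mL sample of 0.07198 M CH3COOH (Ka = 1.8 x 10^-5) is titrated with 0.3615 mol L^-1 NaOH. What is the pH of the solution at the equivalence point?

n(CH3COOH) = 0.07198 x 0.02779 = 0.002000 mol; V(NaOH) at equivalence = 0.002000/0.3615 = 0.005533 L.
At equivalence all the acid is converted to CH3COO-; total volume = 0.02779 + 0.005533 = 0.03332 L, so [CH3COO-] = 0.002000/0.03332 = 0.06003 M.
Kb = Kw/Ka = 1.0e-14 / 1.8 x 10^-5 = 5.56e-10.
[OH^-] = sqrt(Kb x [CH3COO-]) = sqrt(5.56e-10 x 0.06003) = 5.77e-6 M.
pOH = 5.24, so pH = 14.00 - 5.24 = 8.76.

8.76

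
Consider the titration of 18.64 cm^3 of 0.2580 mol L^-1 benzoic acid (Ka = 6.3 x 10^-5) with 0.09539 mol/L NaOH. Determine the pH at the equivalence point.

n(C6H5COOH) = 0.2580 x 0.01864 = 0.004809 mol; V(NaOH) at equivalence = 0.004809/0.09539 = 0.05042 L.
At equivalence all the acid is converted to C6H5COO-; total volume = 0.01864 + 0.05042 = 0.06906 L, so [C6H5COO-] = 0.004809/0.06906 = 0.06964 M.
Kb = Kw/Ka = 1.0e-14 / 6.3 x 10^-5 = 1.59e-10.
[OH^-] = sqrt(Kb x [C6H5COO-]) = sqrt(1.59e-10 x 0.06964) = 3.32e-6 M.
pOH = 5.48, so pH = 14.00 - 5.48 = 8.52.

8.52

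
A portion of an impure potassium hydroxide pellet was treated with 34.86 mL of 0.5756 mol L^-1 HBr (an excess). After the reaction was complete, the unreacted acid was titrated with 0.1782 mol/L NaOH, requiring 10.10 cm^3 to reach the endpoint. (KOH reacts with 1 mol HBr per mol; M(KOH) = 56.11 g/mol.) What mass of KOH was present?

Total n(HBr) added = 0.5756 x 0.03486 = 0.02007 mol.
n(NaOH) used = 0.1782 x 0.01010 = 0.001800 mol, which equals the excess n(HBr).
So n(HBr) consumed by the sample = 0.02007 - 0.001800 = 0.01827 mol.
n(KOH) = 0.01827 / 1 = 0.01827 mol.
mass = 0.01827 mol x 56.11 g/mol = 1.02 g.

1.02 g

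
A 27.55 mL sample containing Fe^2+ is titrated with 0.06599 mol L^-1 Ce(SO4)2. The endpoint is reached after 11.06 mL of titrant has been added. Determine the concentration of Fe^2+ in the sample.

n(Ce(SO4)2) = 0.06599 x 0.01106 = 0.0007298 mol.
From the balanced equation, 1 mol Ce(SO4)2 reacts with 1 mol Fe^2+, so n(Fe^2+) = 0.0007298 x 1/1 = 0.0007298 mol.
[Fe^2+] = 0.0007298 / 0.02755 L = 0.0265 M.

0.0265 M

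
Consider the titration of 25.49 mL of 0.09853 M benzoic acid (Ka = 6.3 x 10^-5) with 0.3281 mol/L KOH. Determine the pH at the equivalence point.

8.54

n(C6H5COOH) = 0.09853 x 0.02549 = 0.002512 mol; V(KOH) at equivalence = 0.002512/0.3281 = 0.007655 L.
At equivalence all the acid is converted to C6H5COO-; total volume = 0.02549 + 0.007655 = 0.03314 L, so [C6H5COO-] = 0.002512/0.03314 = 0.07577 M.
Kb = Kw/Ka = 1.0e-14 / 6.3 x 10^-5 = 1.59e-10.
[OH^-] = sqrt(Kb x [C6H5COO-]) = sqrt(1.59e-10 x 0.07577) = 3.47e-6 M.
pOH = 5.46, so pH = 14.00 - 5.46 = 8.54.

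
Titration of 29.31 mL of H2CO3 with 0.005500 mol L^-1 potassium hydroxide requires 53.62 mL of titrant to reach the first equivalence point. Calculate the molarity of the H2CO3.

n(KOH) = 0.005500 x 0.05362 = 0.0002949 mol.
At the first equivalence point, 1 mol OH^- react per mol H2CO3, so n(H2CO3) = 0.0002949 / 1 = 0.0002949 mol.
[H2CO3] = 0.0002949 / 0.02931 L = 0.0101 M.

0.0101 M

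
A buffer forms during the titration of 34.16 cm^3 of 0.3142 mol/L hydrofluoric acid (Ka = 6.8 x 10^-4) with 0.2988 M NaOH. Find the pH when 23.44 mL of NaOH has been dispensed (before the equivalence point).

Initial n(HF) = 0.3142 x 0.03416 = 0.01073 mol.
n(NaOH) added = 0.2988 x 0.02344 = 0.007004 mol, converting that many moles of HF to F-.
Remaining n(HF) = 0.003729 mol; n(F-) = 0.007004 mol.
By Henderson-Hasselbalch, pH = pKa + log([A^-]/[HA]) = 3.17 + log(0.007004/0.003729) = 3.17 + (+0.27) = 3.44.

3.44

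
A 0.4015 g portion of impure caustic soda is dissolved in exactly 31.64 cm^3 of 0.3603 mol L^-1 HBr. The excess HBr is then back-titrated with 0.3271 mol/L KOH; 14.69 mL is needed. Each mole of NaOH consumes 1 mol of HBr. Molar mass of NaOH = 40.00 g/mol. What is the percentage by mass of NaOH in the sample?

Total n(HBr) added = 0.3603 x 0.03164 = 0.01140 mol.
n(KOH) used = 0.3271 x 0.01469 = 0.004805 mol, which equals the excess n(HBr).
So n(HBr) consumed by the sample = 0.01140 - 0.004805 = 0.006595 mol.
n(NaOH) = 0.006595 / 1 = 0.006595 mol.
mass NaOH = 0.006595 x 40.00 = 0.2638 g, so %NaOH = 0.2638/0.4015 x 100 = 65.7%.

65.7%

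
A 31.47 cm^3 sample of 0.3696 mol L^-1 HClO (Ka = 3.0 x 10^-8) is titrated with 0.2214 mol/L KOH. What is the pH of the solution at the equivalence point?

n(HClO) = 0.3696 x 0.03147 = 0.01163 mol; V(KOH) at equivalence = 0.01163/0.2214 = 0.05254 L.
At equivalence all the acid is converted to ClO-; total volume = 0.03147 + 0.05254 = 0.08401 L, so [ClO-] = 0.01163/0.08401 = 0.1385 M.
Kb = Kw/Ka = 1.0e-14 / 3.0 x 10^-8 = 3.33e-7.
[OH^-] = sqrt(Kb x [ClO-]) = sqrt(3.33e-7 x 0.1385) = 0.000215 M.
pOH = 3.67, so pH = 14.00 - 3.67 = 10.33.

10.33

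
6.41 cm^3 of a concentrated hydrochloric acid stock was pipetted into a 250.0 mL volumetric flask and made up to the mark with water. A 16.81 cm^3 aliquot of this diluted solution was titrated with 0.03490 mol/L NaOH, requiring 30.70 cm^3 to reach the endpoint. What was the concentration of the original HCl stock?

2.49 M

n(NaOH) = 0.03490 x 0.03070 = 0.001071 mol.
n(HCl) in the aliquot = 0.001071 mol.
[diluted HCl] = 0.001071 / 0.01681 = 0.06374 M.
Dilution factor = 250.0/6.410 = 39.00, so [stock] = 0.06374 x 39.00 = 2.49 M.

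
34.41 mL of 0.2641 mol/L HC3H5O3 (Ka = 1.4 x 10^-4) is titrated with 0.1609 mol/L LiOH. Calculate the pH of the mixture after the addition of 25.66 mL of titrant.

Initial n(HC3H5O3) = 0.2641 x 0.03441 = 0.009088 mol.
n(LiOH) added = 0.1609 x 0.02566 = 0.004129 mol, converting that many moles of HC3H5O3 to C3H5O3-.
Remaining n(HC3H5O3) = 0.004959 mol; n(C3H5O3-) = 0.004129 mol.
By Henderson-Hasselbalch, pH = pKa + log([A^-]/[HA]) = 3.85 + log(0.004129/0.004959) = 3.85 + (-0.08) = 3.77.

3.77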